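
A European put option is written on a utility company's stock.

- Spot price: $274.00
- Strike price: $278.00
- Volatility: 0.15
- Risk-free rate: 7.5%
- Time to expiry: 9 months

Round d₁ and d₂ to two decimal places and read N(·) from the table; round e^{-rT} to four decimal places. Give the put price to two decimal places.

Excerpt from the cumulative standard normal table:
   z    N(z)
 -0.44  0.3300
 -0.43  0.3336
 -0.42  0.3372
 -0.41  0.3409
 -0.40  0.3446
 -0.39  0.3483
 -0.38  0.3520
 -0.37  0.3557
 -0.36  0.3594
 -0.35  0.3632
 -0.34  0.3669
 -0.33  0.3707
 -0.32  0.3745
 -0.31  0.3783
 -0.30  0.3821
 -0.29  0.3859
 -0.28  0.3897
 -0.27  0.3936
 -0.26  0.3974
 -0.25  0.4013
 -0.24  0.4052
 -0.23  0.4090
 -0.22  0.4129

$9.00

σ√T = 0.15·√0.75 = 0.1299
d₁ = [ln(274/278) + (0.075 + 0.15²/2)·0.75] / 0.1299 = [-0.0145 + 0.0647] / 0.1299 = 0.3864 ⇒ 0.39
d₂ = d₁ − σ√T = 0.3864 − 0.1299 = 0.2565 ⇒ 0.26
e^(−rT) = e^(−0.075·0.75) = 0.9453
N(−d₂) = N(-0.26) = 0.3974;  N(−d₁) = N(-0.39) = 0.3483
P = 278·0.9453·0.3974 − 274·0.3483 = 104.4341 − 95.4342 = 8.9999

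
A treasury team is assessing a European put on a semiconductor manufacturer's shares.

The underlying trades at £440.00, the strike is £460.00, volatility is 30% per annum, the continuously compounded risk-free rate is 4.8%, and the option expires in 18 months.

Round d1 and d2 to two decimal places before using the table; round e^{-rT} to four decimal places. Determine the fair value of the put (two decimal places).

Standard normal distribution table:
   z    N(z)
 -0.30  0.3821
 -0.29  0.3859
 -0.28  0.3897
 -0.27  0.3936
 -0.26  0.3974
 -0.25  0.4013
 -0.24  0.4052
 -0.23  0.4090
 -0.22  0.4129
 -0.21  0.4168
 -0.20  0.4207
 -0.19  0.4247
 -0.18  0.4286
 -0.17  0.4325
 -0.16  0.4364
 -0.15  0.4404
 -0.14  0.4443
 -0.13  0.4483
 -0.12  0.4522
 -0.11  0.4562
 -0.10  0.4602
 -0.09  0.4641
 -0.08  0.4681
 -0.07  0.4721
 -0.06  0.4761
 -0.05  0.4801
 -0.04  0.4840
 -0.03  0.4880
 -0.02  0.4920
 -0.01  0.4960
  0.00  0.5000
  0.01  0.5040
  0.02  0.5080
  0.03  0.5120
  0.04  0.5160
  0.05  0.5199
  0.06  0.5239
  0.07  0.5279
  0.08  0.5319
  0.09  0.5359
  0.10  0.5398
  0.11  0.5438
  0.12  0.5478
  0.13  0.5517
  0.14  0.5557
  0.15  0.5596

σ√T = 0.3·√1.5 = 0.3674
d₁ = [ln(440/460) + (0.048 + ½·0.3²)·1.5] / (σ√T) = (-0.0445 + 0.1395) / 0.3674 = 0.2587 → 0.26
d₂ = 0.2587 − 0.3674 = -0.1087 → -0.11
exp(−rT) = exp(−0.048·1.5) = 0.9305
P = 460·0.9305·N(0.11) − 440·N(-0.26) = 460·0.9305·0.5438 − 440·0.3974 = 232.7627 − 174.8560 = 57.9067

£57.91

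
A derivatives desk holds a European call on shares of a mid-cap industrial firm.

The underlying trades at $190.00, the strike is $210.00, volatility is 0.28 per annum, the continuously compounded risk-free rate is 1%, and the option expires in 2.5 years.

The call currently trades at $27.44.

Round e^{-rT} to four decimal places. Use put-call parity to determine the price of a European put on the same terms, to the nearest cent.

exp(−rT) = exp(−0.01·2.5) = 0.9753
Put-call parity: C − P = S − K·e^(−rT) = 190 − 210·0.9753 = 190 − 204.8130 = -14.8130
P = C − (C − P) = 27.44 − (-14.8130) = 42.2530

$42.25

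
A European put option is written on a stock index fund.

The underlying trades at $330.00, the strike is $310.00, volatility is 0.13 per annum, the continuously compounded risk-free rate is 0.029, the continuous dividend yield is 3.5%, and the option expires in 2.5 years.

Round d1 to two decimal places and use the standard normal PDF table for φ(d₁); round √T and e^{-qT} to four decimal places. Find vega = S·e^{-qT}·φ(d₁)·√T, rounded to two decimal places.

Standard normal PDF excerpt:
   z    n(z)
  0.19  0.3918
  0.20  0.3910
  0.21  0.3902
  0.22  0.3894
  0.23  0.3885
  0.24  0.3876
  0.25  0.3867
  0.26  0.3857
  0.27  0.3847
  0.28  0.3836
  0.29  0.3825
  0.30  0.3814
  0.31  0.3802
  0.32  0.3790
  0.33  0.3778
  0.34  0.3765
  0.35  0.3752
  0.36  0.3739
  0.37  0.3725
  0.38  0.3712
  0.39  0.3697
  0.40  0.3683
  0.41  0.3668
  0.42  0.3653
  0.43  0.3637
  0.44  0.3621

σ√T = 0.13 × 1.5811 = 0.2055
d₁ = [ln(330/310) + (0.029 − 0.035 + 0.13²/2)·2.5] / 0.2055 = [0.0625 + 0.0061] / 0.2055 = 0.3340 which rounds to 0.33
√T = √2.5 = 1.5811
φ(d₁) = φ(0.33) = 0.3778
e^(−qT) = e^(−0.035·2.5) = 0.9162
vega = S·e^(−qT)·φ(d₁)·√T = 330·0.9162·0.3778·1.5811 = 180.6032

180.60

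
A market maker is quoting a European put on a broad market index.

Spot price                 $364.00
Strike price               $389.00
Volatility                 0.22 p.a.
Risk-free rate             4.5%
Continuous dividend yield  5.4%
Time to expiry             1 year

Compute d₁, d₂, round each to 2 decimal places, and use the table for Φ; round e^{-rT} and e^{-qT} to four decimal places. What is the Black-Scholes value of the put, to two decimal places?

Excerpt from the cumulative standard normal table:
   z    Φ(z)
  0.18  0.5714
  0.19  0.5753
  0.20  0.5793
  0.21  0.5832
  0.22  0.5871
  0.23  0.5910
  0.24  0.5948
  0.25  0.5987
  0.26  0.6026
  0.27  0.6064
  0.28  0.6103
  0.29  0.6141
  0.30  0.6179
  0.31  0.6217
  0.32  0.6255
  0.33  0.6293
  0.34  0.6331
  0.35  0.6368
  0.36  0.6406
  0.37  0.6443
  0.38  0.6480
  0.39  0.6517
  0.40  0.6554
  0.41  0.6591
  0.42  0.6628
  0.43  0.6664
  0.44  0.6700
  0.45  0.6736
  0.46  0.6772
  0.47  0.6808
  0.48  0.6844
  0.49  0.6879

$46.69

T = 1;  σ√T = 0.2200
d₁ = [ln(364/389) + (0.045 − 0.054 + 0.22²/2)·1] / 0.2200 = [-0.0664 + 0.0152] / 0.2200 = -0.2328 → -0.23
d₂ = d₁ − σ√T = -0.2328 − 0.2200 = -0.4528 → -0.45
e^(−qT) = e^(−0.054·1) = 0.9474;  e^(−rT) = e^(−0.045·1) = 0.9560
P = 389·0.9560·N(0.45) − 364·0.9474·N(0.23) = 389·0.9560·0.6736 − 364·0.9474·0.5910 = 250.5011 − 203.8085 = 46.6926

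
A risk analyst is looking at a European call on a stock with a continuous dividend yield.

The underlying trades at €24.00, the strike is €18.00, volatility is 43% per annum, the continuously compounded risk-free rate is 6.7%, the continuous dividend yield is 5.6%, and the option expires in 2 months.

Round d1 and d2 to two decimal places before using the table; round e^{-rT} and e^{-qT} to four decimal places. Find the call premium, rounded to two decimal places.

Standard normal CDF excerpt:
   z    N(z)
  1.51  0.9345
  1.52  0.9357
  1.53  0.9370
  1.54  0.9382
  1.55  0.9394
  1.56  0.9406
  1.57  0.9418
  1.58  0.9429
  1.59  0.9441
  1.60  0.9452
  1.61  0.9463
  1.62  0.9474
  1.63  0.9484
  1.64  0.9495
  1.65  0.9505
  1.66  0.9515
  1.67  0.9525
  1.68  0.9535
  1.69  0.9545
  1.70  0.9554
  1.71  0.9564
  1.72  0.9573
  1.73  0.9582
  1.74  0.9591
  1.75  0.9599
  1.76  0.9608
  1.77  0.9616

€6.06

σ√T = 0.43 × 0.4082 = 0.1755
d₁ = [ln(24/18) + (0.067 − 0.056 + 0.43²/2)·0.1667] / 0.1755 = [0.2877 + 0.0172] / 0.1755 = 1.7370 → 1.74
d₂ = d₁ − σ√T = 1.7370 − 0.1755 = 1.5614 → 1.56
e^(−qT) = e^(−0.056·0.1667) = 0.9907;  e^(−rT) = e^(−0.067·0.1667) = 0.9889
N(d₁) = N(1.74) = 0.9591;  N(d₂) = N(1.56) = 0.9406
C = 24·0.9907·0.9591 − 18·0.9889·0.9406 = 22.8043 − 16.7429 = 6.0615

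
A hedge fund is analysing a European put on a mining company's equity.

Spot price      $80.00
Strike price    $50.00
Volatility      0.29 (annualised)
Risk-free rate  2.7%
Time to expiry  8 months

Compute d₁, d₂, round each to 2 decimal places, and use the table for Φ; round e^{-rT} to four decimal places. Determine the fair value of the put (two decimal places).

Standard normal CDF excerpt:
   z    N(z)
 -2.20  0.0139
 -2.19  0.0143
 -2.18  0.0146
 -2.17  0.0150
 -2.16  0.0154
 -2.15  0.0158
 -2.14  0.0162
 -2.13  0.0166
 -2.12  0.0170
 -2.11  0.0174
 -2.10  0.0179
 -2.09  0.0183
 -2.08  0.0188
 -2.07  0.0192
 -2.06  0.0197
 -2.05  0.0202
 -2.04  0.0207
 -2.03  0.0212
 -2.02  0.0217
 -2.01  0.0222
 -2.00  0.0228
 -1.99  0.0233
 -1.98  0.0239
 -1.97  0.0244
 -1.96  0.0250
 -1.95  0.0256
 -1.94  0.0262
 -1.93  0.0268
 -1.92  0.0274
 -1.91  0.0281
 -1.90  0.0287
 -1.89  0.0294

σ√T = 0.29·√0.6667 = 0.2368
d₁ = [ln(80/50) + (0.027 + 0.29²/2)·0.6667] / 0.2368 = [0.4700 + 0.0460] / 0.2368 = 2.1794 ⇒ 2.18
d₂ = d₁ − σ√T = 2.1794 − 0.2368 = 1.9426 ⇒ 1.94
exp(−rT) = exp(−0.027·0.6667) = 0.9822
P = 50·0.9822·N(-1.94) − 80·N(-2.18) = 50·0.9822·0.0262 − 80·0.0146 = 1.2867 − 1.1680 = 0.1187

$0.12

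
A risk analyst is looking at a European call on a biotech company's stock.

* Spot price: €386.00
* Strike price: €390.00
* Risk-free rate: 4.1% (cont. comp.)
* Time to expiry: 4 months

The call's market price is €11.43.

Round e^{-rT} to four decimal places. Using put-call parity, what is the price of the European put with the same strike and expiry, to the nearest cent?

€10.13

exp(−rT) = exp(−0.041·0.3333) = 0.9864
Put-call parity: C − P = S − K·e^(−rT) = 386 − 390·0.9864 = 386 − 384.6960 = 1.3040
P = C − (C − P) = 11.43 − (1.3040) = 10.1260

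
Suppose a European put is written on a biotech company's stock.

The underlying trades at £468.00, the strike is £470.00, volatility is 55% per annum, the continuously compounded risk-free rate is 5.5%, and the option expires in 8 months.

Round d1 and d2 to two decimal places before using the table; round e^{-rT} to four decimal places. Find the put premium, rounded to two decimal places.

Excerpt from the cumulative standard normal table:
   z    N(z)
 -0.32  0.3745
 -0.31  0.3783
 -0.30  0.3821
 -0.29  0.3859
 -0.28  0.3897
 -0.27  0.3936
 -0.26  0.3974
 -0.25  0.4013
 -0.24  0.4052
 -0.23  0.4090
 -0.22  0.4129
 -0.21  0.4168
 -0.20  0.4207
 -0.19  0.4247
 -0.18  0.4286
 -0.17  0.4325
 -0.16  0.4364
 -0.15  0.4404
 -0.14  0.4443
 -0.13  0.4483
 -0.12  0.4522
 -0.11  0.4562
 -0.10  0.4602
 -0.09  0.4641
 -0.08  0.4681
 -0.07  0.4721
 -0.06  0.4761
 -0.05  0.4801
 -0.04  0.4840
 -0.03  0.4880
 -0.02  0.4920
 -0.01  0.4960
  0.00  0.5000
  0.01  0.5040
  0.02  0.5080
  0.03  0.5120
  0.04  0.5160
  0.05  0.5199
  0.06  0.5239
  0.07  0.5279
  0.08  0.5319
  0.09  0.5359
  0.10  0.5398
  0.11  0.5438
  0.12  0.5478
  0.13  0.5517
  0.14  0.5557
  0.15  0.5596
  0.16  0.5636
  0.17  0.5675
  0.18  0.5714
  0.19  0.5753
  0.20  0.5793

£74.72

T = 0.6667;  σ√T = 0.4491
d₁ = [ln(468/470) + (0.055 + 0.55²/2)·0.6667] / 0.4491 = [-0.0043 + 0.1375] / 0.4491 = 0.2967 which rounds to 0.30
d₂ = d₁ − σ√T = 0.2967 − 0.4491 = -0.1524 which rounds to -0.15
exp(−rT) = exp(−0.055·0.6667) = 0.9640
N(−d₂) = N(0.15) = 0.5596;  N(−d₁) = N(-0.30) = 0.3821
P = 470·0.9640·0.5596 − 468·0.3821 = 253.5436 − 178.8228 = 74.7208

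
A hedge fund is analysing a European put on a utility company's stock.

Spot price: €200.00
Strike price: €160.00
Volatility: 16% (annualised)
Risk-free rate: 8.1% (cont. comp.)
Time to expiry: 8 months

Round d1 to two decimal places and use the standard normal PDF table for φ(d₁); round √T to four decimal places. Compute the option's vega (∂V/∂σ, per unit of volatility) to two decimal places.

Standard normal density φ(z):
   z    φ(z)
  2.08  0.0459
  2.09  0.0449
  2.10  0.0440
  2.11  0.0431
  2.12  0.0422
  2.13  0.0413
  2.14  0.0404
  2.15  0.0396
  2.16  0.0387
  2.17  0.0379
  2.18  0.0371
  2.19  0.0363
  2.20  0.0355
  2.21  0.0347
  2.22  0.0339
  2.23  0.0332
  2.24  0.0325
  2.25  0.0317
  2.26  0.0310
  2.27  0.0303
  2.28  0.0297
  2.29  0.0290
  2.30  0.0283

5.93

T = 0.6667;  σ√T = 0.1306
ln(S/K) + (r + σ²/2)T = ln(200/160) + (0.081 + 0.16²/2)·0.6667 = 0.2231 + 0.0625 = 0.2857
d₁ = 0.2857 / 0.1306 = 2.1868 which rounds to 2.19
√T = √0.6667 = 0.8165
φ(d₁) = φ(2.19) = 0.0363
vega = S·φ(d₁)·√T = 200·0.0363·0.8165 = 5.9278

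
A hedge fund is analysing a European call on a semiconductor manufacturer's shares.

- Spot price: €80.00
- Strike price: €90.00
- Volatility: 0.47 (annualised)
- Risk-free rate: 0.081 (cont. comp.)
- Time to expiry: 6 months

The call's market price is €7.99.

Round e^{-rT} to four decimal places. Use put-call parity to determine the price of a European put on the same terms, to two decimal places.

€14.42

e^(−rT) = e^(−0.081·0.5) = 0.9603
Put-call parity: C − P = S − K·e^(−rT) = 80 − 90·0.9603 = 80 − 86.4270 = -6.4270
P = C − (C − P) = 7.99 − (-6.4270) = 14.4170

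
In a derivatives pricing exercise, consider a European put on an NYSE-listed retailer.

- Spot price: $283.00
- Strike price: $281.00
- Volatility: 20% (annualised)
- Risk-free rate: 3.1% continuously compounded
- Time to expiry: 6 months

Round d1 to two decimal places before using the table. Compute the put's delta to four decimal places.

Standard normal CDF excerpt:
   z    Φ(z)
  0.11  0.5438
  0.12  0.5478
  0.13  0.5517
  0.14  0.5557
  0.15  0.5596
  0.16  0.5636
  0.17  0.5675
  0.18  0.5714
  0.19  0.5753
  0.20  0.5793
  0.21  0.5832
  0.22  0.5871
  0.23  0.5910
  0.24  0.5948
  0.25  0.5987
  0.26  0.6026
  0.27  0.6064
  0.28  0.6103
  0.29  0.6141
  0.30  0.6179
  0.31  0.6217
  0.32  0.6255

-0.4090

T = 0.5;  σ√T = 0.1414
d₁ = [ln(283/281) + (0.031 + 0.2²/2)·0.5] / 0.1414 = [0.0071 + 0.0255] / 0.1414 = 0.2305 ≈ 0.23
N(d₁) = N(0.23) = 0.5910
Δ_put = N(d₁) − 1 = 0.5910 − 1 = -0.4090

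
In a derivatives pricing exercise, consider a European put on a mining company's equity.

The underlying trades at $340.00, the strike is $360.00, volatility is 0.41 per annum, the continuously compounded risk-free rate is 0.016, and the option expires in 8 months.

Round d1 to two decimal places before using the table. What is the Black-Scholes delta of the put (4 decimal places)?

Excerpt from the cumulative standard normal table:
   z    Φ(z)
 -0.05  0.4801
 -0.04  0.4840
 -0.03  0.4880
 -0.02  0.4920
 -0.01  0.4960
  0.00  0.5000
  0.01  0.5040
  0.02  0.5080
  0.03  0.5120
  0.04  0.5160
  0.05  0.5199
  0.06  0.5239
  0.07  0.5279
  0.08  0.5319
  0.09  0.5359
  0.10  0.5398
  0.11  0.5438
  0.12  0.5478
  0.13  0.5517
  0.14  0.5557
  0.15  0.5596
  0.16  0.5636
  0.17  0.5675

σ√T = 0.41·√0.6667 = 0.3348
ln(S/K) + (r + σ²/2)T = ln(340/360) + (0.016 + 0.41²/2)·0.6667 = -0.0572 + 0.0667 = 0.0095
d₁ = 0.0095 / 0.3348 = 0.0285 which rounds to 0.03
N(d₁) = N(0.03) = 0.5120
Δ_put = N(d₁) − 1 = 0.5120 − 1 = -0.4880

-0.4880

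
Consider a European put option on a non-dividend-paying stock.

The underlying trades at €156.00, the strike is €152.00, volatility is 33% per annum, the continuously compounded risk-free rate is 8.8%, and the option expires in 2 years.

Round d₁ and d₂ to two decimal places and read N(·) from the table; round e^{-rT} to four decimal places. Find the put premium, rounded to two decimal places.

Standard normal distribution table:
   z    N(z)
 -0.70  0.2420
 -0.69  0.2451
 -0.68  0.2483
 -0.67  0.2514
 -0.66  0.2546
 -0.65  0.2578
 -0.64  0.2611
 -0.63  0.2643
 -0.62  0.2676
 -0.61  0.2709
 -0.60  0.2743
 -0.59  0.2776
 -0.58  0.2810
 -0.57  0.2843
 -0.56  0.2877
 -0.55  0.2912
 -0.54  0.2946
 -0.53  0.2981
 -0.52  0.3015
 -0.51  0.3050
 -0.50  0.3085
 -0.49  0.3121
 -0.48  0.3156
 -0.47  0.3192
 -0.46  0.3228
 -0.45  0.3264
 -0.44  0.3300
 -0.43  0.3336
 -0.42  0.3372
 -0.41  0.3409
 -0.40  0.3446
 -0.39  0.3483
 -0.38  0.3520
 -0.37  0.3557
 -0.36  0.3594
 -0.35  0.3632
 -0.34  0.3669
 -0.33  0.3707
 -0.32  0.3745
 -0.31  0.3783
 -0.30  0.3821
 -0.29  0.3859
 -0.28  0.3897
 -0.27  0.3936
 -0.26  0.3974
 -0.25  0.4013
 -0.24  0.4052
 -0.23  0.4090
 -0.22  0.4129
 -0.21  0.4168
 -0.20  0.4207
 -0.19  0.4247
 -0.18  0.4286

€14.41

σ√T = 0.33·√2 = 0.4667
d₁ = [ln(156/152) + (0.088 + 0.33²/2)·2] / 0.4667 = [0.0260 + 0.2849] / 0.4667 = 0.6661 ≈ 0.67
d₂ = d₁ − σ√T = 0.6661 − 0.4667 = 0.1994 ≈ 0.20
exp(−rT) = exp(−0.088·2) = 0.8386
N(−d₂) = N(-0.20) = 0.4207;  N(−d₁) = N(-0.67) = 0.2514
P = 152·0.8386·0.4207 − 156·0.2514 = 53.6255 − 39.2184 = 14.4071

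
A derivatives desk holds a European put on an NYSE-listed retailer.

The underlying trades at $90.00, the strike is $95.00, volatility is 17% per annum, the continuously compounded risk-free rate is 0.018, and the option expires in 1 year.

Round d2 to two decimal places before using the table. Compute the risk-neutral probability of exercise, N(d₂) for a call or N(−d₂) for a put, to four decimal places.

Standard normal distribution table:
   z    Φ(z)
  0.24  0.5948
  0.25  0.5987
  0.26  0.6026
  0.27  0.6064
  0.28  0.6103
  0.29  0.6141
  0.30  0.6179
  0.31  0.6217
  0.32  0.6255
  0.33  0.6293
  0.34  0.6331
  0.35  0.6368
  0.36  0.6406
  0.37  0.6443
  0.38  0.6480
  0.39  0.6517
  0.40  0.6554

0.6179

σ√T = 0.17·√1 = 0.1700
d₁ = [ln(90/95) + (0.018 + 0.17²/2)·1] / 0.1700 = [-0.0541 + 0.0324] / 0.1700 = -0.1272 ≈ -0.13
d₂ = d₁ − σ√T = -0.1272 − 0.1700 = -0.2972 ≈ -0.30
Pr(exercise) under Q = N(−d₂) = N(0.30) = 0.6179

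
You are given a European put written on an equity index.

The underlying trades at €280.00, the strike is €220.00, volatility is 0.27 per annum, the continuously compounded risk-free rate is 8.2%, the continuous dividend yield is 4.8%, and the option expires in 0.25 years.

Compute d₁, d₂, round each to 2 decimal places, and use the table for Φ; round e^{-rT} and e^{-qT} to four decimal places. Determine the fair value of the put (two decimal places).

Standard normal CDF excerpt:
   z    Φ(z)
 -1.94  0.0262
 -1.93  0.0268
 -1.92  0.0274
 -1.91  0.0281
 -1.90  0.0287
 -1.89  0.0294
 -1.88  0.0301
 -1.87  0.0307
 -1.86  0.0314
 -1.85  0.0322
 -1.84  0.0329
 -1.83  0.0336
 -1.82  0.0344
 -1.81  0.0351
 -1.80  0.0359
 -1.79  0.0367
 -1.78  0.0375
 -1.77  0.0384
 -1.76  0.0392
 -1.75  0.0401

€0.50

T = 0.25;  σ√T = 0.1350
d₁ = [ln(280/220) + (0.082 − 0.048 + 0.27²/2)·0.25] / 0.1350 = [0.2412 + 0.0176] / 0.1350 = 1.9168 → 1.92
d₂ = d₁ − σ√T = 1.9168 − 0.1350 = 1.7818 → 1.78
exp(−qT) = exp(−0.048·0.25) = 0.9881;  exp(−rT) = exp(−0.082·0.25) = 0.9797
N(−d₂) = N(-1.78) = 0.0375;  N(−d₁) = N(-1.92) = 0.0274
P = 220·0.9797·0.0375 − 280·0.9881·0.0274 = 8.0825 − 7.5807 = 0.5018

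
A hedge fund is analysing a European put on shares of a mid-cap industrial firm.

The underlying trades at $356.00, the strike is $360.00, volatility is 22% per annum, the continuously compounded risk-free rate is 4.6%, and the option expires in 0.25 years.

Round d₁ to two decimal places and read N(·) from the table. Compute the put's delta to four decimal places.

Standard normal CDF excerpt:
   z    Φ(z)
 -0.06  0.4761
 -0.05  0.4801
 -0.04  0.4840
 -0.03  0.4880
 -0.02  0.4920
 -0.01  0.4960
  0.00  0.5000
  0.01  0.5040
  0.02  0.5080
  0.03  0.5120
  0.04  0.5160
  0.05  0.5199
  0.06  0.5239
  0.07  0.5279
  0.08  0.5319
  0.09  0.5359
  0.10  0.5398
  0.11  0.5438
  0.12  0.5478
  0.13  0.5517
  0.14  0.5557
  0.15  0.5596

-0.4761

σ√T = 0.22 × 0.5000 = 0.1100
ln(S/K) + (r + σ²/2)T = ln(356/360) + (0.046 + 0.22²/2)·0.25 = -0.0112 + 0.0175 = 0.0064
d₁ = 0.0064 / 0.1100 = 0.0580 ⇒ 0.06
N(d₁) = N(0.06) = 0.5239
Δ_put = N(d₁) − 1 = 0.5239 − 1 = -0.4761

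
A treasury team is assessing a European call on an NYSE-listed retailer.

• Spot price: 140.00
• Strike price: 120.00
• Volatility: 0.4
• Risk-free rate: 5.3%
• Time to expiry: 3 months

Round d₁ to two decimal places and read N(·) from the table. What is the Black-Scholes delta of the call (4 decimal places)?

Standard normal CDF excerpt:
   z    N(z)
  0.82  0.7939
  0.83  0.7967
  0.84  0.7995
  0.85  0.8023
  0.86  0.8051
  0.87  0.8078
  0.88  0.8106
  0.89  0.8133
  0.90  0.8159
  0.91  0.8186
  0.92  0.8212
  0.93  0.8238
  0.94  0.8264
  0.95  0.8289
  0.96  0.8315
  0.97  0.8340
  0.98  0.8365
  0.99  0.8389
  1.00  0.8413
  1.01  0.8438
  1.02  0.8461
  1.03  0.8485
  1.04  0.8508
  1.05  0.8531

σ√T = 0.4 × 0.5000 = 0.2000
d₁ = [ln(140/120) + (0.053 + 0.4²/2)·0.25] / 0.2000 = [0.1542 + 0.0333] / 0.2000 = 0.9370 which rounds to 0.94
N(d₁) = N(0.94) = 0.8264
Δ_call = N(d₁) = 0.8264

0.8264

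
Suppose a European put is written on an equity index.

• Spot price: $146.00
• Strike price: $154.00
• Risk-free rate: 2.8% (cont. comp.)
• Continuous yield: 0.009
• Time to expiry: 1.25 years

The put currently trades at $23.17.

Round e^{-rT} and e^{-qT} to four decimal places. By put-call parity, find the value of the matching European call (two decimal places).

$18.83

e^(−qT) = e^(−0.009·1.25) = 0.9888;  e^(−rT) = e^(−0.028·1.25) = 0.9656
Put-call parity: C − P = S·e^(−qT) − K·e^(−rT) = 146·0.9888 − 154·0.9656 = 144.3648 − 148.7024 = -4.3376
C = P + (C − P) = 23.17 + (-4.3376) = 18.8324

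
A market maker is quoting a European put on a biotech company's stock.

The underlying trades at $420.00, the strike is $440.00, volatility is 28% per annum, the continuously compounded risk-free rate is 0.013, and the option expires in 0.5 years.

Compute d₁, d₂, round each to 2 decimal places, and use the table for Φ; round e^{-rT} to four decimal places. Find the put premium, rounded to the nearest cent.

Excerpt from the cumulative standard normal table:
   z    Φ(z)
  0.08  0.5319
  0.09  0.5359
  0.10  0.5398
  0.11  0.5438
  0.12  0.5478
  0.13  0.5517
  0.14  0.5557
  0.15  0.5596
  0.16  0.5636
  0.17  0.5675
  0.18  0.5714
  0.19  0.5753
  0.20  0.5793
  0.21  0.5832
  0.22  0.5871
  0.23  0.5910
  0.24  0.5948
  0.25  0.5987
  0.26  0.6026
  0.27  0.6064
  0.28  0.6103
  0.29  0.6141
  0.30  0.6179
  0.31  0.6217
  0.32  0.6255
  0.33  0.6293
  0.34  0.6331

T = 0.5;  σ√T = 0.1980
d₁ = [ln(420/440) + (0.013 + 0.28²/2)·0.5] / 0.1980 = [-0.0465 + 0.0261] / 0.1980 = -0.1031 ≈ -0.10
d₂ = d₁ − σ√T = -0.1031 − 0.1980 = -0.3011 ≈ -0.30
exp(−rT) = exp(−0.013·0.5) = 0.9935
N(−d₂) = N(0.30) = 0.6179;  N(−d₁) = N(0.10) = 0.5398
P = 440·0.9935·0.6179 − 420·0.5398 = 270.1088 − 226.7160 = 43.3928

$43.39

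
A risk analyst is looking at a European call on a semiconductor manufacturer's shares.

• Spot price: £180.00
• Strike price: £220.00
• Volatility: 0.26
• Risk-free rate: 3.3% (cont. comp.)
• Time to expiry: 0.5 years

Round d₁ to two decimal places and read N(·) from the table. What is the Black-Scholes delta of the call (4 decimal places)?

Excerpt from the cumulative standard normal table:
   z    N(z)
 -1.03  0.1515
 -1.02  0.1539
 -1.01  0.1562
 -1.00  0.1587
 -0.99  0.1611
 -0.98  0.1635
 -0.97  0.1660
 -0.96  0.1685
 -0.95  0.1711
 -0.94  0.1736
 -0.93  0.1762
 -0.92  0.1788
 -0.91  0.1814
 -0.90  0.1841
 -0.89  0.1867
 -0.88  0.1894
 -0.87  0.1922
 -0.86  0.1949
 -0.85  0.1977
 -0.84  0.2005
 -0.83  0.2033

T = 0.5;  σ√T = 0.1838
ln(S/K) + (r + σ²/2)T = ln(180/220) + (0.033 + 0.26²/2)·0.5 = -0.2007 + 0.0334 = -0.1673
d₁ = -0.1673 / 0.1838 = -0.9098 ≈ -0.91
N(d₁) = N(-0.91) = 0.1814
Δ_call = N(d₁) = 0.1814

0.1814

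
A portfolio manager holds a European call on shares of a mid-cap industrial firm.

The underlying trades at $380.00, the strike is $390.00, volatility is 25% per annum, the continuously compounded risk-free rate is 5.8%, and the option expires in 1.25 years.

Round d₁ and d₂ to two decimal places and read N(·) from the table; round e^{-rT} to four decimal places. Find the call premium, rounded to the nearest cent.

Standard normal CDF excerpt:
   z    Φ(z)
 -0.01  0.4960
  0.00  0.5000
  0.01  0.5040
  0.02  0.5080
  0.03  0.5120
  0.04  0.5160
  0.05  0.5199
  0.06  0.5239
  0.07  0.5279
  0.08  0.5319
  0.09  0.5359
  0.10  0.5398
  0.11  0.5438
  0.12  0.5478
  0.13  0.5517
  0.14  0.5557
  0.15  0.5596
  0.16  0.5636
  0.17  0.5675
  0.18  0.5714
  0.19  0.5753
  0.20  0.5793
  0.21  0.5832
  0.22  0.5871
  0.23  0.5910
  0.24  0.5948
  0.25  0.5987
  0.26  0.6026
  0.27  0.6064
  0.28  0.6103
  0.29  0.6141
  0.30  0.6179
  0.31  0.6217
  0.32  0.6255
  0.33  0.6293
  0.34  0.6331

$50.52

σ√T = 0.25·√1.25 = 0.2795
ln(S/K) + (r + σ²/2)T = ln(380/390) + (0.058 + 0.25²/2)·1.25 = -0.0260 + 0.1116 = 0.0856
d₁ = 0.0856 / 0.2795 = 0.3062 ≈ 0.31
d₂ = d₁ − σ√T = 0.3062 − 0.2795 = 0.0267 ≈ 0.03
exp(−rT) = exp(−0.058·1.25) = 0.9301
N(d₁) = N(0.31) = 0.6217;  N(d₂) = N(0.03) = 0.5120
C = 380·0.6217 − 390·0.9301·0.5120 = 236.2460 − 185.7224 = 50.5236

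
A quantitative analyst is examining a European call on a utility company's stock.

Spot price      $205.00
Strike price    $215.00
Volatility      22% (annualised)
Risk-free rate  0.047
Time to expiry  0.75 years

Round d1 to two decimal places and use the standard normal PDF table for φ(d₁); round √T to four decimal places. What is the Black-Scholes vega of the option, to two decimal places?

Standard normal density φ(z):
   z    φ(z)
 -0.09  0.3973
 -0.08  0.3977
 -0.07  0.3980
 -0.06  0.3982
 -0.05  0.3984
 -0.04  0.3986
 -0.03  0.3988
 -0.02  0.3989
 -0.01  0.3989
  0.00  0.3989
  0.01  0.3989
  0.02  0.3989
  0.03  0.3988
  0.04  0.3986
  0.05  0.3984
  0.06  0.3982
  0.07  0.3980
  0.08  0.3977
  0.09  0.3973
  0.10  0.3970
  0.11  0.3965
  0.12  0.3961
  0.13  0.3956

T = 0.75;  σ√T = 0.1905
d₁ = [ln(205/215) + (0.047 + 0.22²/2)·0.75] / 0.1905 = [-0.0476 + 0.0534] / 0.1905 = 0.0303 ≈ 0.03
√T = √0.75 = 0.8660
φ(d₁) = φ(0.03) = 0.3988
vega = S·φ(d₁)·√T = 205·0.3988·0.8660 = 70.7990

70.80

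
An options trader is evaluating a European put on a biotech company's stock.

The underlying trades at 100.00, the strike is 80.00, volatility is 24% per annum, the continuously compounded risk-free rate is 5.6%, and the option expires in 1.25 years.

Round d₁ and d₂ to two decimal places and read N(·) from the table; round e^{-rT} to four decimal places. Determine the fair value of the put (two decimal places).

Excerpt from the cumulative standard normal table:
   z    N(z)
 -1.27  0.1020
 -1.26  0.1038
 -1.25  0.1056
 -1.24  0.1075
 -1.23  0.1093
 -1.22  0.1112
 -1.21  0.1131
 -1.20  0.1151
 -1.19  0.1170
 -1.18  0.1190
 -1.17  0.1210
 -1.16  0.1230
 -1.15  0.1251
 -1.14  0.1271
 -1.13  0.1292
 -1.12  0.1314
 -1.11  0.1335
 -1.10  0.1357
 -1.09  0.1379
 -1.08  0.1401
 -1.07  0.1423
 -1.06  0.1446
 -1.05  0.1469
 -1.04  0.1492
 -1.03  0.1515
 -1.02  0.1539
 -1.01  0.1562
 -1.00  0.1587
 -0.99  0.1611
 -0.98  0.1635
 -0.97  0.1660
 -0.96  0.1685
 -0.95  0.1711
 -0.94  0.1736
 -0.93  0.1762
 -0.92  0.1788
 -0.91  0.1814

σ√T = 0.24·√1.25 = 0.2683
ln(S/K) + (r + σ²/2)T = ln(100/80) + (0.056 + 0.24²/2)·1.25 = 0.2231 + 0.1060 = 0.3291
d₁ = 0.3291 / 0.2683 = 1.2266 ≈ 1.23
d₂ = d₁ − σ√T = 1.2266 − 0.2683 = 0.9583 ≈ 0.96
e^(−rT) = e^(−0.056·1.25) = 0.9324
N(−d₂) = N(-0.96) = 0.1685;  N(−d₁) = N(-1.23) = 0.1093
P = 80·0.9324·0.1685 − 100·0.1093 = 12.5688 − 10.9300 = 1.6388

1.64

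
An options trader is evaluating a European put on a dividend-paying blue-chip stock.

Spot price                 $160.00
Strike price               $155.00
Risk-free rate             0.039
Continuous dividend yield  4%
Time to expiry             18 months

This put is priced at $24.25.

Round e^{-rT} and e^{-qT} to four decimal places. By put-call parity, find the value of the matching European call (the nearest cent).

$28.74

e^(−qT) = e^(−0.04·1.5) = 0.9418;  e^(−rT) = e^(−0.039·1.5) = 0.9432
Put-call parity: C − P = S·e^(−qT) − K·e^(−rT) = 160·0.9418 − 155·0.9432 = 150.6880 − 146.1960 = 4.4920
C = P + (C − P) = 24.25 + (4.4920) = 28.7420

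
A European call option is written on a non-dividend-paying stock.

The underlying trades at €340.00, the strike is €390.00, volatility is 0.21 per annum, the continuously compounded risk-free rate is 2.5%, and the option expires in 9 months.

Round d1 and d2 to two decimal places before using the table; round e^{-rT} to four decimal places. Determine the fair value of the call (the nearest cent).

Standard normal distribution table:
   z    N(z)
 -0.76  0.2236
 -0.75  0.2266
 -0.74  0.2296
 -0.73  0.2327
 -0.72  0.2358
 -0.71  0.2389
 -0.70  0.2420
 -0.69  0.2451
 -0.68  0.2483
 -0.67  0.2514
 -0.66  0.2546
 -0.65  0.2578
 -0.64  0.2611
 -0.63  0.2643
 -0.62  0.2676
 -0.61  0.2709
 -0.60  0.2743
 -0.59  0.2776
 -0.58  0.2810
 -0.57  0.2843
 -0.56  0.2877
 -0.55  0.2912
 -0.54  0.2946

€9.94

σ√T = 0.21 × 0.8660 = 0.1819
d₁ = [ln(340/390) + (0.025 + 0.21²/2)·0.75] / 0.1819 = [-0.1372 + 0.0353] / 0.1819 = -0.5604 ≈ -0.56
d₂ = d₁ − σ√T = -0.5604 − 0.1819 = -0.7422 ≈ -0.74
exp(−rT) = exp(−0.025·0.75) = 0.9814
N(d₁) = N(-0.56) = 0.2877;  N(d₂) = N(-0.74) = 0.2296
C = 340·0.2877 − 390·0.9814·0.2296 = 97.8180 − 87.8785 = 9.9395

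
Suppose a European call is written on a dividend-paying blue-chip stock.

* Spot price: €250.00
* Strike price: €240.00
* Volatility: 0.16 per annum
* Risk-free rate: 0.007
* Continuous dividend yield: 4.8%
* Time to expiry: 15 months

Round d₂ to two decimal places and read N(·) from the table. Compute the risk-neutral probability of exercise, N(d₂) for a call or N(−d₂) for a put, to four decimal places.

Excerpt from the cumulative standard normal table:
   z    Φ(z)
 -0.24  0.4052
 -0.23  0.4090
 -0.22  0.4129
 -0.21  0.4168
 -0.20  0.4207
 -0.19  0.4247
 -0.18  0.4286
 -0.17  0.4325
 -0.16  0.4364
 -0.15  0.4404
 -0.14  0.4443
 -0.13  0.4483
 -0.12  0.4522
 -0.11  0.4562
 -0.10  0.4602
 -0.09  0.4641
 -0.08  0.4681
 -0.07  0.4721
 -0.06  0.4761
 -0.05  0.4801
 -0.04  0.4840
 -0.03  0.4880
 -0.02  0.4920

0.4404

σ√T = 0.16 × 1.1180 = 0.1789
d₁ = [ln(250/240) + (0.007 − 0.048 + 0.16²/2)·1.25] / 0.1789 = [0.0408 − 0.0353] / 0.1789 = 0.0311 ≈ 0.03
d₂ = d₁ − σ√T = 0.0311 − 0.1789 = -0.1477 ≈ -0.15
Pr(exercise) under Q = N(d₂) = 0.4404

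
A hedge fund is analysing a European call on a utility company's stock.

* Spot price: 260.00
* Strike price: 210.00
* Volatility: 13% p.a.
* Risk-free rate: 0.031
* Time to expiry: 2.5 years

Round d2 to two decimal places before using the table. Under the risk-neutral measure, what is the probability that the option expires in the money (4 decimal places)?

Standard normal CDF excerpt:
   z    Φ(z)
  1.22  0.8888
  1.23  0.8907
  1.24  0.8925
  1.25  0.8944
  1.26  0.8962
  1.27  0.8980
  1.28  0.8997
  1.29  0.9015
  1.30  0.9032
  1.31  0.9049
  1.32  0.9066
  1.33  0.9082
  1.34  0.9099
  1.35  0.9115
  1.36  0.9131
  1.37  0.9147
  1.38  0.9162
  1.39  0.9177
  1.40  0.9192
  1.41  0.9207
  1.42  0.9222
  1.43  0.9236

T = 2.5;  σ√T = 0.2055
ln(S/K) + (r + σ²/2)T = ln(260/210) + (0.031 + 0.13²/2)·2.5 = 0.2136 + 0.0986 = 0.3122
d₁ = 0.3122 / 0.2055 = 1.5189 which rounds to 1.52
d₂ = d₁ − σ√T = 1.5189 − 0.2055 = 1.3133 which rounds to 1.31
Pr(exercise) under Q = N(d₂) = 0.9049

0.9049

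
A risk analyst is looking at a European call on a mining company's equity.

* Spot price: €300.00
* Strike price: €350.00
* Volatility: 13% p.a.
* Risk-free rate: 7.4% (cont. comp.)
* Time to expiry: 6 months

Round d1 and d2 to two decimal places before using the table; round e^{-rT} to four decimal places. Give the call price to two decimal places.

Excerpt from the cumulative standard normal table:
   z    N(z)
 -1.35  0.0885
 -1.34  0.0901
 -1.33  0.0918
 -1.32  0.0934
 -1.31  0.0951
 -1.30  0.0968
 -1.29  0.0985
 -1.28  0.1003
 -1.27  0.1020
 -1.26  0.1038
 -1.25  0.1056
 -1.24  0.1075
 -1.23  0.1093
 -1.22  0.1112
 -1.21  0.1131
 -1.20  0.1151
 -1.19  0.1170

€1.29

T = 0.5;  σ√T = 0.0919
ln(S/K) + (r + σ²/2)T = ln(300/350) + (0.074 + 0.13²/2)·0.5 = -0.1542 + 0.0412 = -0.1129
d₁ = -0.1129 / 0.0919 = -1.2285 ≈ -1.23
d₂ = d₁ − σ√T = -1.2285 − 0.0919 = -1.3204 ≈ -1.32
exp(−rT) = exp(−0.074·0.5) = 0.9637
C = 300·N(-1.23) − 350·0.9637·N(-1.32) = 300·0.1093 − 350·0.9637·0.0934 = 32.7900 − 31.5034 = 1.2866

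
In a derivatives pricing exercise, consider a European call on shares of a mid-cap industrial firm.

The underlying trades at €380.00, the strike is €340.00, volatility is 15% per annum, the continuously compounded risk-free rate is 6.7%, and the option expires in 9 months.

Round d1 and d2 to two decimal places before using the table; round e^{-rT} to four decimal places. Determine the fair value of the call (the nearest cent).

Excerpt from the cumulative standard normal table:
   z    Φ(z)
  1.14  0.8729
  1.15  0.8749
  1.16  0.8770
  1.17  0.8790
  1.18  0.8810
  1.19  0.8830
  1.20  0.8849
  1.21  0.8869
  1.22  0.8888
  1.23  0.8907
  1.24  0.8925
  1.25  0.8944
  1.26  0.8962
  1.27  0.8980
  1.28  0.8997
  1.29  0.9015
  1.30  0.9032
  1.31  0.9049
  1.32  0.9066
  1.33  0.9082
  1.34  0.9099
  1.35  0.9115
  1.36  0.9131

€59.00

σ√T = 0.15 × 0.8660 = 0.1299
ln(S/K) + (r + σ²/2)T = ln(380/340) + (0.067 + 0.15²/2)·0.75 = 0.1112 + 0.0587 = 0.1699
d₁ = 0.1699 / 0.1299 = 1.3080 which rounds to 1.31
d₂ = d₁ − σ√T = 1.3080 − 0.1299 = 1.1781 which rounds to 1.18
exp(−rT) = exp(−0.067·0.75) = 0.9510
C = 380·N(1.31) − 340·0.9510·N(1.18) = 380·0.9049 − 340·0.9510·0.8810 = 343.8620 − 284.8625 = 58.9995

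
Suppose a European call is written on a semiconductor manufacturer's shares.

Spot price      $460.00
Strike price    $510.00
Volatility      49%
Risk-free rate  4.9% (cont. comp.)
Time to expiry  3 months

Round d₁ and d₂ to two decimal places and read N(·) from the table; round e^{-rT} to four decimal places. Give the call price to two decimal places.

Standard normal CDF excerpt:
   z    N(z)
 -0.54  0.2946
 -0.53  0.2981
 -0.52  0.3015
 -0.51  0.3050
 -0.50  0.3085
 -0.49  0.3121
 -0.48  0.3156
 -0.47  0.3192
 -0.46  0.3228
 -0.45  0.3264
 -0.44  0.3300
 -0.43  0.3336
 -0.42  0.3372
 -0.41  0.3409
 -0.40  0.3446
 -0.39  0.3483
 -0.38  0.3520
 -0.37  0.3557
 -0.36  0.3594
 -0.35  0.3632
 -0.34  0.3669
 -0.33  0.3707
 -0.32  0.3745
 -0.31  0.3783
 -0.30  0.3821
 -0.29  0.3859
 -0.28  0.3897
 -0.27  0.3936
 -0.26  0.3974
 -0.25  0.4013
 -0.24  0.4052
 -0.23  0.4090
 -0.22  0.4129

$27.37

T = 0.25;  σ√T = 0.2450
d₁ = [ln(460/510) + (0.049 + ½·0.49²)·0.25] / (σ√T) = (-0.1032 + 0.0423) / 0.2450 = -0.2487 ≈ -0.25
d₂ = -0.2487 − 0.2450 = -0.4937 ≈ -0.49
exp(−rT) = exp(−0.049·0.25) = 0.9878
N(d₁) = N(-0.25) = 0.4013;  N(d₂) = N(-0.49) = 0.3121
C = 460·0.4013 − 510·0.9878·0.3121 = 184.5980 − 157.2291 = 27.3689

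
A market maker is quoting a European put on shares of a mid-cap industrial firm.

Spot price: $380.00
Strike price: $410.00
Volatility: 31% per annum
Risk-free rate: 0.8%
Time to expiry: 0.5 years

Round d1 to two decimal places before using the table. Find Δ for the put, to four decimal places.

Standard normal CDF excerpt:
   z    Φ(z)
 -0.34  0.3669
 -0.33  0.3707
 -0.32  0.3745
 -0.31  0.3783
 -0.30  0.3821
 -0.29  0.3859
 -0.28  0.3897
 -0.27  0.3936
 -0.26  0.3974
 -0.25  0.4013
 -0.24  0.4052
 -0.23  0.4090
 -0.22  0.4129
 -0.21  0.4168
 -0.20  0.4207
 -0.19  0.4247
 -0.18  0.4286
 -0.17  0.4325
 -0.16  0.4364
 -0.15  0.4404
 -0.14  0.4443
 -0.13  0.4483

-0.5871

σ√T = 0.31 × 0.7071 = 0.2192
d₁ = [ln(380/410) + (0.008 + ½·0.31²)·0.5] / (σ√T) = (-0.0760 + 0.0280) / 0.2192 = -0.2188 ≈ -0.22
N(d₁) = N(-0.22) = 0.4129
Δ_put = N(d₁) − 1 = 0.4129 − 1 = -0.5871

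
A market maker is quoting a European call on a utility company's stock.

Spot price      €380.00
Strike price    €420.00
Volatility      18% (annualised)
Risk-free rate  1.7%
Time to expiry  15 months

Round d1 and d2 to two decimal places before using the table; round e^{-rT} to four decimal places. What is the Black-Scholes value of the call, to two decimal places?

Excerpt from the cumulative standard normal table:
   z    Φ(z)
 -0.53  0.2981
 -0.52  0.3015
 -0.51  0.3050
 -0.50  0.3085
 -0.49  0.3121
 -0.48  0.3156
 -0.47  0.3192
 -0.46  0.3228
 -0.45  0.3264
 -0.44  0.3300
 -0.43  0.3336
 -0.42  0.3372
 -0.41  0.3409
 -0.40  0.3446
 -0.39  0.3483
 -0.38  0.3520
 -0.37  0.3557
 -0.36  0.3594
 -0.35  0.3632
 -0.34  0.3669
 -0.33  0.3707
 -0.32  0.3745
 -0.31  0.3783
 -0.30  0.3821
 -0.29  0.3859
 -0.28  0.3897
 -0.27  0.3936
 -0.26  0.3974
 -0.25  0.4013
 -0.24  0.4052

σ√T = 0.18·√1.25 = 0.2012
d₁ = [ln(380/420) + (0.017 + 0.18²/2)·1.25] / 0.2012 = [-0.1001 + 0.0415] / 0.2012 = -0.2911 ≈ -0.29
d₂ = d₁ − σ√T = -0.2911 − 0.2012 = -0.4923 ≈ -0.49
e^(−rT) = e^(−0.017·1.25) = 0.9790
N(d₁) = N(-0.29) = 0.3859;  N(d₂) = N(-0.49) = 0.3121
C = 380·0.3859 − 420·0.9790·0.3121 = 146.6420 − 128.3293 = 18.3127

€18.31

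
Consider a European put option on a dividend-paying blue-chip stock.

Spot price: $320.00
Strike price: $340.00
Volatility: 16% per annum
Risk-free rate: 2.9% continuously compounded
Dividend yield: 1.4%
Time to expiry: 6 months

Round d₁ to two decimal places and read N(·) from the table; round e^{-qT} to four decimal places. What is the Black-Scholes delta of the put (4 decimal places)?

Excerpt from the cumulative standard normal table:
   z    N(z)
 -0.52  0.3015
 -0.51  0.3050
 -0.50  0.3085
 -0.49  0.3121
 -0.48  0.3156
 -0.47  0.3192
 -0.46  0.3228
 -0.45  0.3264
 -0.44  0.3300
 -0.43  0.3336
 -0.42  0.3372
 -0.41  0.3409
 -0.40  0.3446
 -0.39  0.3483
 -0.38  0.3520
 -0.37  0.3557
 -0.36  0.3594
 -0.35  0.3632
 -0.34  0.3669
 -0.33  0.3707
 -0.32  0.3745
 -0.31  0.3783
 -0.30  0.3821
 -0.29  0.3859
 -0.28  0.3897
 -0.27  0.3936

-0.6545

σ√T = 0.16·√0.5 = 0.1131
d₁ = [ln(320/340) + (0.029 − 0.014 + ½·0.16²)·0.5] / (σ√T) = (-0.0606 + 0.0139) / 0.1131 = -0.4130 which rounds to -0.41
N(d₁) = N(-0.41) = 0.3409
Δ_put = e^(−qT)·(N(d₁) − 1) = 0.9930·(0.3409 − 1) = -0.6545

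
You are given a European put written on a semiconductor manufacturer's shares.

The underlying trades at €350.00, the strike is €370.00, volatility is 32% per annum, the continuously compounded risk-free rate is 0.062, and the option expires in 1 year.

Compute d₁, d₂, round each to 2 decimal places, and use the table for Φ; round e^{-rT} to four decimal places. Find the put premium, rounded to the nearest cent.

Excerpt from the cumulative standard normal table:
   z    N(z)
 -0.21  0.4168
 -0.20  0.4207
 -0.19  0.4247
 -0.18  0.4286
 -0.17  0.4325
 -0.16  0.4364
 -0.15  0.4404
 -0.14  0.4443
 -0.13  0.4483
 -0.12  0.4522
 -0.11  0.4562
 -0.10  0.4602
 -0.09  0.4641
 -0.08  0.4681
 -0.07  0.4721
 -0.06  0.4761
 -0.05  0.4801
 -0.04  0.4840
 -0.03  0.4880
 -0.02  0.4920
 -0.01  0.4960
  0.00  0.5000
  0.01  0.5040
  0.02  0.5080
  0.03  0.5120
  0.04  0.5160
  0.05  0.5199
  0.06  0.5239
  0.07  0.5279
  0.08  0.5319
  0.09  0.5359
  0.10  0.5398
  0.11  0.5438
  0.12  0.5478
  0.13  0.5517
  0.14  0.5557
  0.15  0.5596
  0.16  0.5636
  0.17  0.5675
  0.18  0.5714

σ√T = 0.32 × 1.0000 = 0.3200
d₁ = [ln(350/370) + (0.062 + 0.32²/2)·1] / 0.3200 = [-0.0556 + 0.1132] / 0.3200 = 0.1801 ⇒ 0.18
d₂ = d₁ − σ√T = 0.1801 − 0.3200 = -0.1399 ⇒ -0.14
exp(−rT) = exp(−0.062·1) = 0.9399
P = 370·0.9399·N(0.14) − 350·N(-0.18) = 370·0.9399·0.5557 − 350·0.4286 = 193.2519 − 150.0100 = 43.2419

€43.24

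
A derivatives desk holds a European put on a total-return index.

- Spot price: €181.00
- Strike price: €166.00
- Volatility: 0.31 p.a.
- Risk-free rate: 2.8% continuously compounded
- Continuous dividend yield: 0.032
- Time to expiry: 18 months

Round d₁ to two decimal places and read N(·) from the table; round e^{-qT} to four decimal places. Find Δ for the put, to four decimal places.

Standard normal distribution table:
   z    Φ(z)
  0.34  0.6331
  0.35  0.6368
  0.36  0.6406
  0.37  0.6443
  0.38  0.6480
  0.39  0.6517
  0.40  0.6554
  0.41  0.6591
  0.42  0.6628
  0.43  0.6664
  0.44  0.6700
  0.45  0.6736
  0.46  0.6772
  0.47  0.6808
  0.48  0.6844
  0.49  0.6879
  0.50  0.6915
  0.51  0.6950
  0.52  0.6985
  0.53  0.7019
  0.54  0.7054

-0.3284

σ√T = 0.31·√1.5 = 0.3797
d₁ = [ln(181/166) + (0.028 − 0.032 + 0.31²/2)·1.5] / 0.3797 = [0.0865 + 0.0661] / 0.3797 = 0.4019 ≈ 0.40
N(d₁) = N(0.40) = 0.6554
Δ_put = exp(−qT)·(N(d₁) − 1) = 0.9531·(0.6554 − 1) = -0.3284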